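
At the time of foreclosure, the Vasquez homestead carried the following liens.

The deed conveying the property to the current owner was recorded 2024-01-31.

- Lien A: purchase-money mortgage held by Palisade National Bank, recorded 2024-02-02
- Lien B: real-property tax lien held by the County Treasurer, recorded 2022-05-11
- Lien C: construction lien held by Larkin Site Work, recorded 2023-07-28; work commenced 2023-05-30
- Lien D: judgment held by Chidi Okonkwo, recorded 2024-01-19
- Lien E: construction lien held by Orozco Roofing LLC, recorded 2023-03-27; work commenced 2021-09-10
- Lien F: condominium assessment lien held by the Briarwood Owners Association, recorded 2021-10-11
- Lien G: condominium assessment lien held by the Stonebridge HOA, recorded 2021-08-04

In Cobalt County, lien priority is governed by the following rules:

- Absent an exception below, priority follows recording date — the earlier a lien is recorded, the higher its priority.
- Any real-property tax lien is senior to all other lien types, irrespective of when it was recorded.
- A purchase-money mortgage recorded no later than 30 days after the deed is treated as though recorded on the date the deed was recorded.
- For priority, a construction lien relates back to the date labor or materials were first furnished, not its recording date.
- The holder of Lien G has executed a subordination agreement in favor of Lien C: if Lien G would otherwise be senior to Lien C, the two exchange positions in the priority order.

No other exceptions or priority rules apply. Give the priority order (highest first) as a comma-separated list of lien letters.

First, effective dates: A's effective date is the deed date, 2024-01-31; C relates back to 2023-05-30 (work commenced); E relates back to 2021-09-10 (work commenced).
As a real-property tax lien, B is senior to every other lien.
Among the remaining liens, by effective date: G (2021-08-04), E (2021-09-10), F (2021-10-11), C (2023-05-30), D (2024-01-19), A (2024-01-31).
G would otherwise be senior to C, so under the subordination agreement G and C exchange positions.

B, C, E, F, G, D, A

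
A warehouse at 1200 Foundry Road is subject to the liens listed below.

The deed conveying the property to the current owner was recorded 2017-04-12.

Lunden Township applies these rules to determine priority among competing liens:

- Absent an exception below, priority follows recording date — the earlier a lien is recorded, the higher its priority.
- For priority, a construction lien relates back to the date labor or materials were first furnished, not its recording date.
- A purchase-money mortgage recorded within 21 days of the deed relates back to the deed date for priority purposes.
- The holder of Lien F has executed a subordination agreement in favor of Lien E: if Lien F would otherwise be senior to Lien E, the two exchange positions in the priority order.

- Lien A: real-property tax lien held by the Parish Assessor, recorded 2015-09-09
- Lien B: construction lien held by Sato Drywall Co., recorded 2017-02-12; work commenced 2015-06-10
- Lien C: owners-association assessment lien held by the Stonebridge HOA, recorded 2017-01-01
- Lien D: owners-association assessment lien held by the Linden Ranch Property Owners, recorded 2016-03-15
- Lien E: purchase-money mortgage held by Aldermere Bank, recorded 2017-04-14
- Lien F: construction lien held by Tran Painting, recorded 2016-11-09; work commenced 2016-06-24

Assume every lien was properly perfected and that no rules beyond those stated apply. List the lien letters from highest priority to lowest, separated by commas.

B, A, D, E, C, F

First, effective dates: B's effective date is 2015-06-10, when work began; E relates back to the deed date 2017-04-12; F is treated as recorded 2016-06-24, the work-commencement date.
Sorted by effective date: B (2015-06-10), A (2015-09-09), D (2016-03-15), F (2016-06-24), C (2017-01-01), E (2017-04-12).
The subordination applies — F was senior to E — so F and E swap.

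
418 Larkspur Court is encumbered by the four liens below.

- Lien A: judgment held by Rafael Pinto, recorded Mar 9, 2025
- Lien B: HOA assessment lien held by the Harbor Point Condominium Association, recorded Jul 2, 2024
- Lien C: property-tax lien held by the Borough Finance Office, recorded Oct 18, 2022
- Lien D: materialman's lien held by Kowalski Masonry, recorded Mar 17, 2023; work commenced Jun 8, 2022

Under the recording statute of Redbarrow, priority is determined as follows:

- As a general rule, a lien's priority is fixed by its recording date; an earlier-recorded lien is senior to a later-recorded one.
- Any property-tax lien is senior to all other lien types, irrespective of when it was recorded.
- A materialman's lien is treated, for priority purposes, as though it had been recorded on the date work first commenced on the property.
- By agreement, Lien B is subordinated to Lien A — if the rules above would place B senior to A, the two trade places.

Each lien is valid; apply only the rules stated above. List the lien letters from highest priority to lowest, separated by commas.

First, effective dates: D's effective date is Jun 8, 2022, when work began.
C, as a property-tax lien, has superpriority and ranks first.
The other liens, earliest effective date first: D (Jun 8, 2022), B (Jul 2, 2024), A (Mar 9, 2025).
B is senior to A before the subordination, so the two trade places.

C, D, A, B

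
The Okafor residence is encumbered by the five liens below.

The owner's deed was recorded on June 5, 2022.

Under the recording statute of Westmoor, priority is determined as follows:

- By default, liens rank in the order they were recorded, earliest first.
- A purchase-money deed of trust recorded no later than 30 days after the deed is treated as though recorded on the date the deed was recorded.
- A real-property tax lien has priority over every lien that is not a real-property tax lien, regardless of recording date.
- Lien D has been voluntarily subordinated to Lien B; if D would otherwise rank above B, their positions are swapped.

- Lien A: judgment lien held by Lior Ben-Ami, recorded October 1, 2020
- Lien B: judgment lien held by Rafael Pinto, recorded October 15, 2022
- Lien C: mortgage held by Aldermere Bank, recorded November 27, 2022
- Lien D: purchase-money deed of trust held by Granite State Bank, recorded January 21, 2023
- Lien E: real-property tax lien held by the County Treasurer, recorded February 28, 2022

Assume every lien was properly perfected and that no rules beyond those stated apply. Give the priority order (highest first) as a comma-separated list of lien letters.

E, A, B, C, D

Effective dates: D was recorded 230 days after the deed, outside the 30-day window, so it keeps its recording date.
E is a real-property tax lien, so it outranks all other liens regardless of date.
Remaining liens by effective date: A (October 1, 2020), B (October 15, 2022), C (November 27, 2022), D (January 21, 2023).
D is already junior to B, so the subordination agreement changes nothing.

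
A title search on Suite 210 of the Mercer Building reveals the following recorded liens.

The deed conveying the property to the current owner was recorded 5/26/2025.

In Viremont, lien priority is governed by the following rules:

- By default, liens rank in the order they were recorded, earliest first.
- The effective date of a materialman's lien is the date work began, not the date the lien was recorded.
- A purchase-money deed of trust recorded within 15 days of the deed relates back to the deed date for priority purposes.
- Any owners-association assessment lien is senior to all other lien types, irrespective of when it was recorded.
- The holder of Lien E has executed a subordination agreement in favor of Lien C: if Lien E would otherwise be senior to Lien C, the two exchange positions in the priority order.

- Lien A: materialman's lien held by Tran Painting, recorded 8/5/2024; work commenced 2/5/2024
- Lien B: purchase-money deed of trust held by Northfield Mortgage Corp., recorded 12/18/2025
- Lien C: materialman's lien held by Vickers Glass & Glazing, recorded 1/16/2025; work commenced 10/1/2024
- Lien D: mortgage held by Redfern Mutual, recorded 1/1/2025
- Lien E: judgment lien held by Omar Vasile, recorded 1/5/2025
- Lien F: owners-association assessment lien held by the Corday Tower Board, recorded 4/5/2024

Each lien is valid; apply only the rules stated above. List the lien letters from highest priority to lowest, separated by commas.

F, A, C, D, E, B

Adjusting effective dates: A relates back to 2/5/2024 (work commenced); B was recorded 206 days after the deed — beyond 15 days — so no relation-back applies; C relates back to 10/1/2024 (work commenced).
F is an owners-association assessment lien, so it outranks all other liens regardless of date.
The other liens, earliest effective date first: A (2/5/2024), C (10/1/2024), D (1/1/2025), E (1/5/2025), B (12/18/2025).
Since E is not senior to C, the subordination leaves the order unchanged.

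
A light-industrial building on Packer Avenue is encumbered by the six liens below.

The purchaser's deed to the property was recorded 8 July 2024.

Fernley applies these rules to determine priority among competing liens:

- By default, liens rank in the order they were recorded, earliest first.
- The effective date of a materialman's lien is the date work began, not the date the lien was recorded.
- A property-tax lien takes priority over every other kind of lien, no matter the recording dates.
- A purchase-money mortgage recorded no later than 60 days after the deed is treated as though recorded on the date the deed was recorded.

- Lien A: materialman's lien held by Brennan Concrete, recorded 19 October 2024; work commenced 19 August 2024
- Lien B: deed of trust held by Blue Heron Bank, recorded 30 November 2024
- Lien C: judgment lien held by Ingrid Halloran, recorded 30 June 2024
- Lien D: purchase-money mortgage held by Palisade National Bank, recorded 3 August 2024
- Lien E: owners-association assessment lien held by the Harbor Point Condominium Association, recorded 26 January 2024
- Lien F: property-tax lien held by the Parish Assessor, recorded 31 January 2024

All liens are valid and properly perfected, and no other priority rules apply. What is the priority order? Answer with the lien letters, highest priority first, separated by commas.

F, E, C, D, A, B

First, effective dates: A's effective date is 19 August 2024, when work began; D was recorded within the 60-day window, so its effective date is the deed date 8 July 2024.
F, as a property-tax lien, has superpriority and ranks first.
Among the remaining liens, by effective date: E (26 January 2024), C (30 June 2024), D (8 July 2024), A (19 August 2024), B (30 November 2024).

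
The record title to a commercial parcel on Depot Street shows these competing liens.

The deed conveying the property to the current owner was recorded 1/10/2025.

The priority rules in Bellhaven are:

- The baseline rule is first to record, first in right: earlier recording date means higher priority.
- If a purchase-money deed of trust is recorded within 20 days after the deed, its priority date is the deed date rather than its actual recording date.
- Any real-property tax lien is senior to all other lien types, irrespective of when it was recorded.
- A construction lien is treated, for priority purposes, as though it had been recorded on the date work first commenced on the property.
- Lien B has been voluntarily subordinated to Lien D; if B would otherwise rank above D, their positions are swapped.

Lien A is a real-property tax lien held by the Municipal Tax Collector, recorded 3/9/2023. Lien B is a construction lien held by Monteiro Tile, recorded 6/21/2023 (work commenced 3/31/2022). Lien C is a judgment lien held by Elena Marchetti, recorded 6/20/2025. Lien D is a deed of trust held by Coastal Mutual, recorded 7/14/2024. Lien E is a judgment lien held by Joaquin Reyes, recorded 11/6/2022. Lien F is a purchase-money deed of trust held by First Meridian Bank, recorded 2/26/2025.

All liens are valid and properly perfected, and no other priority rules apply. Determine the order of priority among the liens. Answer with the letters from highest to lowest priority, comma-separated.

Effective dates: B is treated as recorded 3/31/2022, the work-commencement date; F was recorded 47 days after the deed — beyond 20 days — so no relation-back applies.
A, as a real-property tax lien, has superpriority and ranks first.
Ordering the rest by effective date: B (3/31/2022), E (11/6/2022), D (7/14/2024), F (2/26/2025), C (6/20/2025).
The subordination applies — B was senior to D — so B and D swap.

A, D, E, B, F, C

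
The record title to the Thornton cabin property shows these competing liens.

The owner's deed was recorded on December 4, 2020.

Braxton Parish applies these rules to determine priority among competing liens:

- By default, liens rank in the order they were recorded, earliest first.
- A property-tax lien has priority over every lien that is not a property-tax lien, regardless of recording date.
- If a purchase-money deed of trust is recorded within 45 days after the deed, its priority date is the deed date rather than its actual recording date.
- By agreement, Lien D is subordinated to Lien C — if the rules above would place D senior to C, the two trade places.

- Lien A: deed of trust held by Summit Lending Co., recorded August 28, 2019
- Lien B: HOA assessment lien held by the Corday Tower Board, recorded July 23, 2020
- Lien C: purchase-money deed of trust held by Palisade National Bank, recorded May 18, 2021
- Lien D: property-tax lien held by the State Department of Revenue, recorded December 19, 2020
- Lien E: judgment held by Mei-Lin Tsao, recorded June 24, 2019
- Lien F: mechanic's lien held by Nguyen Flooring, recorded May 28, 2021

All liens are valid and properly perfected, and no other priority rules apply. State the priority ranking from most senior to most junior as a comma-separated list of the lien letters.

Effective dates: C missed the 45-day window (165 days after the deed), so its recording date stands.
D is a property-tax lien and takes priority over every other lien.
Among the remaining liens, by effective date: E (June 24, 2019), A (August 28, 2019), B (July 23, 2020), C (May 18, 2021), F (May 28, 2021).
D is senior to C before the subordination, so the two trade places.

C, E, A, B, D, F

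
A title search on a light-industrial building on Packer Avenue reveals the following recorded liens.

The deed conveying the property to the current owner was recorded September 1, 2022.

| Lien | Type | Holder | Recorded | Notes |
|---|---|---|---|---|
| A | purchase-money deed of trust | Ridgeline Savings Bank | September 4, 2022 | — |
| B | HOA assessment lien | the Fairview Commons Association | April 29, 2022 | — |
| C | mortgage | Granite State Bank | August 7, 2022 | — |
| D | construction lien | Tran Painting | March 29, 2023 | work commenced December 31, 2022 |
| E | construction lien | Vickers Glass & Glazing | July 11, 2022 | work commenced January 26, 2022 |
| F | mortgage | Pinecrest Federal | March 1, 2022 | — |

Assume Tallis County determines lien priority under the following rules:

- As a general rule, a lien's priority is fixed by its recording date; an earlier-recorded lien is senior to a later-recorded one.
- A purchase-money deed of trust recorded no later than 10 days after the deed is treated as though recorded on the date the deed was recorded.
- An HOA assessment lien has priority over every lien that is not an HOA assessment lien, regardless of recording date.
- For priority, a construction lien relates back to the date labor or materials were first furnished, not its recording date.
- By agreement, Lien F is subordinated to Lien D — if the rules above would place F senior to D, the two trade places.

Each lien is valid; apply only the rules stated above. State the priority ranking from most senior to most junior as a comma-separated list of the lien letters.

B, E, D, C, A, F

Effective dates: A's effective date is the deed date, September 1, 2022; D's effective date is December 31, 2022, when work began; E's effective date is January 26, 2022, when work began.
B is an HOA assessment lien, so it outranks all other liens regardless of date.
Remaining liens by effective date: E (January 26, 2022), F (March 1, 2022), C (August 7, 2022), A (September 1, 2022), D (December 31, 2022).
The subordination applies — F was senior to D — so F and D swap.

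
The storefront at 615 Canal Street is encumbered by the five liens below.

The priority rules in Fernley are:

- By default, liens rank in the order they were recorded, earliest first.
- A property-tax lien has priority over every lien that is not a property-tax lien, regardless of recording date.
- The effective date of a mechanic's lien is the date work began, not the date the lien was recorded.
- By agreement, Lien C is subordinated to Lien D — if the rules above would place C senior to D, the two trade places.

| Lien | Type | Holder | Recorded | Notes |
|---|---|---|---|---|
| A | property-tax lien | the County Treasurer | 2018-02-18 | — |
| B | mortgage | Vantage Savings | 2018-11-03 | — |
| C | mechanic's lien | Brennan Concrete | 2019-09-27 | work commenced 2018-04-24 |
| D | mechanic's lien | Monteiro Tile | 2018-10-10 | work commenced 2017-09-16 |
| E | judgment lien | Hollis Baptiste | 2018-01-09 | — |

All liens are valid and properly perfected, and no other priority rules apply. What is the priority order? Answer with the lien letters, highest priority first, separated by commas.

A, D, E, C, B

Adjusting effective dates: C relates back to 2018-04-24 (work commenced); D is treated as recorded 2017-09-16, the work-commencement date.
A is a property-tax lien and takes priority over every other lien.
Ordering the rest by effective date: D (2017-09-16), E (2018-01-09), C (2018-04-24), B (2018-11-03).
Since C is not senior to D, the subordination leaves the order unchanged.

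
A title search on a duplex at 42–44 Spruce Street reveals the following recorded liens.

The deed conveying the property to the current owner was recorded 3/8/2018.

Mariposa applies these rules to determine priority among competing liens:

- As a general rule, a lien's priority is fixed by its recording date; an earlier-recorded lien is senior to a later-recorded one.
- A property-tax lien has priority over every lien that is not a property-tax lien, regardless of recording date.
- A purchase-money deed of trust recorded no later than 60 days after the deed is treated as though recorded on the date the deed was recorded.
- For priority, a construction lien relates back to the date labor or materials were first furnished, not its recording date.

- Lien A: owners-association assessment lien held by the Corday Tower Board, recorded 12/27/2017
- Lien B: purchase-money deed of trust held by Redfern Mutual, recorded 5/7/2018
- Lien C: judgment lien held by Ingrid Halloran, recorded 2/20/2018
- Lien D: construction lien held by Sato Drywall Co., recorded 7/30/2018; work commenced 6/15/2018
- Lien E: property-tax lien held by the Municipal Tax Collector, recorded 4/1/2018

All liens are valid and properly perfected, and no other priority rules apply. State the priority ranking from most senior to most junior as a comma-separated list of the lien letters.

E, A, C, B, D

Effective dates: B's effective date is the deed date, 3/8/2018; D is treated as recorded 6/15/2018, the work-commencement date.
E, as a property-tax lien, has superpriority and ranks first.
Ordering the rest by effective date: A (12/27/2017), C (2/20/2018), B (3/8/2018), D (6/15/2018).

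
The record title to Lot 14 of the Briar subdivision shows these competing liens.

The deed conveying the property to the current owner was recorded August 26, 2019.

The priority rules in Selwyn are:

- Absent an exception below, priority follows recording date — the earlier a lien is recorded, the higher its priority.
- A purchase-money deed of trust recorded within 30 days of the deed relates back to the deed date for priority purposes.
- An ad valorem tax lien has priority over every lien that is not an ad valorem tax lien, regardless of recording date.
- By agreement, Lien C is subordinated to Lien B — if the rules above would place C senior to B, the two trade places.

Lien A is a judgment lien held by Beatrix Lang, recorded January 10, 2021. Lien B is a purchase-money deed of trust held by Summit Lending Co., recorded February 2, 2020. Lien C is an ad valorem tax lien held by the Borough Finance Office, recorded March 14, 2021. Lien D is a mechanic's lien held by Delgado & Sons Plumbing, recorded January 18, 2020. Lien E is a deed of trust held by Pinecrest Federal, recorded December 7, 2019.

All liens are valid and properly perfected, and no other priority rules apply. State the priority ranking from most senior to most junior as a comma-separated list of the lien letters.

Adjusting effective dates: B was recorded 160 days after the deed, outside the 30-day window, so it keeps its recording date.
C, as an ad valorem tax lien, has superpriority and ranks first.
Remaining liens by effective date: E (December 7, 2019), D (January 18, 2020), B (February 2, 2020), A (January 10, 2021).
Because C would otherwise rank above B, the subordination swaps them.

B, E, D, C, A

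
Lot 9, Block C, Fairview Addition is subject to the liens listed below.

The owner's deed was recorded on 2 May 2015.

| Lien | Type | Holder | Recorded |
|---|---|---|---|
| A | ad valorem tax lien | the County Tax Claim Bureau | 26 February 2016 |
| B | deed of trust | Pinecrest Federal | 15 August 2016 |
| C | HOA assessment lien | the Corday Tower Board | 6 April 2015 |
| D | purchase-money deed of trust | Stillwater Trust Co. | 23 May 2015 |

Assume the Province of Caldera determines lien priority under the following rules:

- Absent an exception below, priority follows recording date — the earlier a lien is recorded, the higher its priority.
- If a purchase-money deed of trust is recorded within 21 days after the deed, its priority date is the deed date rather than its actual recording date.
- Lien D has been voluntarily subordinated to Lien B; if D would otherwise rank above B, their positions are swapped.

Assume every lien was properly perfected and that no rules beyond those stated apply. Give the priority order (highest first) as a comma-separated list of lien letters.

C, B, A, D

Adjusting effective dates: D was recorded within the 21-day window, so its effective date is the deed date 2 May 2015.
By effective date, earliest first: C (6 April 2015), D (2 May 2015), A (26 February 2016), B (15 August 2016).
Because D would otherwise rank above B, the subordination swaps them.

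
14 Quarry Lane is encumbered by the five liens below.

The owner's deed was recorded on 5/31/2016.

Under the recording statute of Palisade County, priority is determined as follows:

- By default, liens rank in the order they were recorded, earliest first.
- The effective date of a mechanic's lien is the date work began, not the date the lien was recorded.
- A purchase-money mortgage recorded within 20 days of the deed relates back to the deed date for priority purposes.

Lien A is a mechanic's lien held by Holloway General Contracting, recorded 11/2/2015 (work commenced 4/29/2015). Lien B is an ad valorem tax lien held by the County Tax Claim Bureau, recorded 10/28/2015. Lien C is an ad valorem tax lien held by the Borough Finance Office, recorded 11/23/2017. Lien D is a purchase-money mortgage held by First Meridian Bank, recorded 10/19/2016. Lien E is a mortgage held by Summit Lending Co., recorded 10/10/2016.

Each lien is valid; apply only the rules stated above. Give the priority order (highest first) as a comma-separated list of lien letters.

A, B, E, D, C

First, effective dates: A relates back to 4/29/2015 (work commenced); D was recorded 141 days after the deed — beyond 20 days — so no relation-back applies.
Ordering by effective date: A (4/29/2015), B (10/28/2015), E (10/10/2016), D (10/19/2016), C (11/23/2017).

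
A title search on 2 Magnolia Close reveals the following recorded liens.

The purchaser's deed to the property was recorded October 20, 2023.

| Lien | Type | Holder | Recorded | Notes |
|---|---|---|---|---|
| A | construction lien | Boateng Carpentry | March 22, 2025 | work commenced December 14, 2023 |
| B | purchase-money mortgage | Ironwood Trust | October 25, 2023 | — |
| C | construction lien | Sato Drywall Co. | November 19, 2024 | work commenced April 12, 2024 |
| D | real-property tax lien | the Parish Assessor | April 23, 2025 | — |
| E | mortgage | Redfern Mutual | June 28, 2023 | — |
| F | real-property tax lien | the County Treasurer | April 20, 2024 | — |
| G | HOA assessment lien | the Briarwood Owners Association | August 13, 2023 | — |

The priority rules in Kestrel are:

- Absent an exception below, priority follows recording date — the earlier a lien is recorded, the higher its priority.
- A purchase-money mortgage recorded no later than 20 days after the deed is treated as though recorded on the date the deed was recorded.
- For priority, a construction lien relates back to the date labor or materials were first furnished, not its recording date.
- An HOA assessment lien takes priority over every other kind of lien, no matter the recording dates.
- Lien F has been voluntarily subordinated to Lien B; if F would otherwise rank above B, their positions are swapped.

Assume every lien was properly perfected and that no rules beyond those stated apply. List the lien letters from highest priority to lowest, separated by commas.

Effective dates: A is treated as recorded December 14, 2023, the work-commencement date; B relates back to the deed date October 20, 2023; C is treated as recorded April 12, 2024, the work-commencement date.
As an HOA assessment lien, G is senior to every other lien.
Among the remaining liens, by effective date: E (June 28, 2023), B (October 20, 2023), A (December 14, 2023), C (April 12, 2024), F (April 20, 2024), D (April 23, 2025).
Since F is not senior to B, the subordination leaves the order unchanged.

G, E, B, A, C, F, D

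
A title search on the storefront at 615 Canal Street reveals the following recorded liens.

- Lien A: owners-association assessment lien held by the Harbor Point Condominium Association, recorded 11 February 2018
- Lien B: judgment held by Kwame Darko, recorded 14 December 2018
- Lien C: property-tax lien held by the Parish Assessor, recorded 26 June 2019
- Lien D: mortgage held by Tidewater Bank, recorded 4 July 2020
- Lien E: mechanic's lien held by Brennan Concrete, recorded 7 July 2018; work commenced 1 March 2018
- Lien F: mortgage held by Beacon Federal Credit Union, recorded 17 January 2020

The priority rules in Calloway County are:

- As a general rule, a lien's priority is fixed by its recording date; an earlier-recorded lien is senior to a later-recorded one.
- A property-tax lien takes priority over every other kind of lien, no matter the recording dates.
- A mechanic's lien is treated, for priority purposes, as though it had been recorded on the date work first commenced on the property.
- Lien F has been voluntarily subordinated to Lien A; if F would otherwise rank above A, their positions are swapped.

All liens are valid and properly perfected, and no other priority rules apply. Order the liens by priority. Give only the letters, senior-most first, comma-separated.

C, A, E, B, F, D

Adjusting effective dates: E's effective date is 1 March 2018, when work began.
C, as a property-tax lien, has superpriority and ranks first.
The other liens, earliest effective date first: A (11 February 2018), E (1 March 2018), B (14 December 2018), F (17 January 2020), D (4 July 2020).
Since F is not senior to A, the subordination leaves the order unchanged.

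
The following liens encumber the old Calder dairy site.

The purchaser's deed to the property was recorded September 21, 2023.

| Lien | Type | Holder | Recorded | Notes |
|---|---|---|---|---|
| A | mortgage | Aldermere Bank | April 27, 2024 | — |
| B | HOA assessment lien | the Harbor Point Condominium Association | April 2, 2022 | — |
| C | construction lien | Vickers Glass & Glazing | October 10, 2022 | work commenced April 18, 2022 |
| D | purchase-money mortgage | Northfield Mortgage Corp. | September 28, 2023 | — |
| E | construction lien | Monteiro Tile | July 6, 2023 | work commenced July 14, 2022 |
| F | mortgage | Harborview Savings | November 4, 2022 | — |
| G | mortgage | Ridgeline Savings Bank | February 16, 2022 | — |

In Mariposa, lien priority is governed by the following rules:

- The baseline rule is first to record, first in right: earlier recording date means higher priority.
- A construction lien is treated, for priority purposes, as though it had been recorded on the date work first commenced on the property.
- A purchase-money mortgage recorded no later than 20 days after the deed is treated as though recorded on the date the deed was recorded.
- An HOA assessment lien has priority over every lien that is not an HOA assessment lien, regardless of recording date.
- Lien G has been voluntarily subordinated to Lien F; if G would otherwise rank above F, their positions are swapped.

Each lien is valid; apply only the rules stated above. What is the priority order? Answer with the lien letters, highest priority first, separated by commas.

First, effective dates: C is treated as recorded April 18, 2022, the work-commencement date; D's effective date is the deed date, September 21, 2023; E's effective date is July 14, 2022, when work began.
B, as an HOA assessment lien, has superpriority and ranks first.
Remaining liens by effective date: G (February 16, 2022), C (April 18, 2022), E (July 14, 2022), F (November 4, 2022), D (September 21, 2023), A (April 27, 2024).
G would otherwise be senior to F, so under the subordination agreement G and F exchange positions.

B, F, C, E, G, D, A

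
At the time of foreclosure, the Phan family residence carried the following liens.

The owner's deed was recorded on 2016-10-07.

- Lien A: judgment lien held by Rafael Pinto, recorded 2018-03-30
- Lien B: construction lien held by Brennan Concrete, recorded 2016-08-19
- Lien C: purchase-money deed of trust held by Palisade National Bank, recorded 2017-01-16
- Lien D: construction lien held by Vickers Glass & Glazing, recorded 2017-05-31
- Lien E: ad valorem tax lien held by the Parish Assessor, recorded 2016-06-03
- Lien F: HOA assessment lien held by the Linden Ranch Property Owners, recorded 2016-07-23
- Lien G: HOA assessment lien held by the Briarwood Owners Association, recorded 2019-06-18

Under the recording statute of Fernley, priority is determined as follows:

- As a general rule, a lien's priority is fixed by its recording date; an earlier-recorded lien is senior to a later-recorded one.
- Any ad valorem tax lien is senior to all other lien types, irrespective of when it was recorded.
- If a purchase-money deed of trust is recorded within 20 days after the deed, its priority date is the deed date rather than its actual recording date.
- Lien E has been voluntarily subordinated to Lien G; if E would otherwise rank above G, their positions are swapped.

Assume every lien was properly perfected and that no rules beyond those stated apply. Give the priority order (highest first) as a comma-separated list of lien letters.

Effective dates after the stated exceptions: C was recorded 101 days after the deed — beyond 20 days — so no relation-back applies.
As an ad valorem tax lien, E is senior to every other lien.
Among the remaining liens, by effective date: F (2016-07-23), B (2016-08-19), C (2017-01-16), D (2017-05-31), A (2018-03-30), G (2019-06-18).
The subordination applies — E was senior to G — so E and G swap.

G, F, B, C, D, A, E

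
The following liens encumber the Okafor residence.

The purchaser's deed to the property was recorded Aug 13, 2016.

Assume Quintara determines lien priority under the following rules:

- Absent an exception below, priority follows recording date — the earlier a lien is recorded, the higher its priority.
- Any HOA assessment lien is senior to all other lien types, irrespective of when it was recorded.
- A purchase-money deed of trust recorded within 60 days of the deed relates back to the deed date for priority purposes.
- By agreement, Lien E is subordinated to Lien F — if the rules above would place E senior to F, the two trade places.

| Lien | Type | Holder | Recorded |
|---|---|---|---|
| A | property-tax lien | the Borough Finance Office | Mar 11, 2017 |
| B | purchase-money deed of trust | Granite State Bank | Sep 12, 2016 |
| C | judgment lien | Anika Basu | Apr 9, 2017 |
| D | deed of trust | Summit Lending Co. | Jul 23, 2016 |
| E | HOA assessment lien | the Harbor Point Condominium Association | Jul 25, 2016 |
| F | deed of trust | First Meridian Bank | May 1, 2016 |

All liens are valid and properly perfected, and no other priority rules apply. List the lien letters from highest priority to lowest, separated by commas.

F, E, D, B, A, C

Effective dates: B was recorded within the 60-day window, so its effective date is the deed date Aug 13, 2016.
E is an HOA assessment lien, so it outranks all other liens regardless of date.
The other liens, earliest effective date first: F (May 1, 2016), D (Jul 23, 2016), B (Aug 13, 2016), A (Mar 11, 2017), C (Apr 9, 2017).
E is senior to F before the subordination, so the two trade places.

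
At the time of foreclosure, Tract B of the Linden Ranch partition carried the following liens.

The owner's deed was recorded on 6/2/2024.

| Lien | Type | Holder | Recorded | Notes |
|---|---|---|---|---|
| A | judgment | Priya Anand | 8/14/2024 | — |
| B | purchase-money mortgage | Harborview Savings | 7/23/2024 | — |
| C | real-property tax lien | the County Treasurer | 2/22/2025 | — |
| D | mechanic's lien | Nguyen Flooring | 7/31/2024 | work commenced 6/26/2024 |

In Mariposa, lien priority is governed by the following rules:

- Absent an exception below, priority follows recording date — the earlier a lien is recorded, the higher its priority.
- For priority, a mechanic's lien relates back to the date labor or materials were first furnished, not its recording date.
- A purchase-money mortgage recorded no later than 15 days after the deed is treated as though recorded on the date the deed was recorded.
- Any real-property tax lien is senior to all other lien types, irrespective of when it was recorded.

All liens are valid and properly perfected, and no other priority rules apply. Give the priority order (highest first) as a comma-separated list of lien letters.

C, D, B, A

Adjusting effective dates: B was recorded 51 days after the deed, outside the 15-day window, so it keeps its recording date; D's effective date is 6/26/2024, when work began.
C, as a real-property tax lien, has superpriority and ranks first.
Ordering the rest by effective date: D (6/26/2024), B (7/23/2024), A (8/14/2024).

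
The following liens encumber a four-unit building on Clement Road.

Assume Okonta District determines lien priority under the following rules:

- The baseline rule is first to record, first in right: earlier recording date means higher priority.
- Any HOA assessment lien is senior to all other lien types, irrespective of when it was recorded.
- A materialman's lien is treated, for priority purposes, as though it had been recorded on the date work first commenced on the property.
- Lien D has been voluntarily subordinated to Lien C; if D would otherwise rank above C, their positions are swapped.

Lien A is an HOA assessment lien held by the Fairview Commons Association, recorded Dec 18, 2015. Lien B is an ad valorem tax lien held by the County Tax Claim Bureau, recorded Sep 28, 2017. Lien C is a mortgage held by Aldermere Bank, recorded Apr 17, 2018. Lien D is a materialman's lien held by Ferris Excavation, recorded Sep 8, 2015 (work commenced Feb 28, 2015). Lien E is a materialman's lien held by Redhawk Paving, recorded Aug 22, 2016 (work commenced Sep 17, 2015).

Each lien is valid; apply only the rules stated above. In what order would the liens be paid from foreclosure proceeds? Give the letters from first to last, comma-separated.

A, C, E, B, D

Adjusting effective dates: D's effective date is Feb 28, 2015, when work began; E is treated as recorded Sep 17, 2015, the work-commencement date.
A is an HOA assessment lien and takes priority over every other lien.
Remaining liens by effective date: D (Feb 28, 2015), E (Sep 17, 2015), B (Sep 28, 2017), C (Apr 17, 2018).
D is senior to C before the subordination, so the two trade places.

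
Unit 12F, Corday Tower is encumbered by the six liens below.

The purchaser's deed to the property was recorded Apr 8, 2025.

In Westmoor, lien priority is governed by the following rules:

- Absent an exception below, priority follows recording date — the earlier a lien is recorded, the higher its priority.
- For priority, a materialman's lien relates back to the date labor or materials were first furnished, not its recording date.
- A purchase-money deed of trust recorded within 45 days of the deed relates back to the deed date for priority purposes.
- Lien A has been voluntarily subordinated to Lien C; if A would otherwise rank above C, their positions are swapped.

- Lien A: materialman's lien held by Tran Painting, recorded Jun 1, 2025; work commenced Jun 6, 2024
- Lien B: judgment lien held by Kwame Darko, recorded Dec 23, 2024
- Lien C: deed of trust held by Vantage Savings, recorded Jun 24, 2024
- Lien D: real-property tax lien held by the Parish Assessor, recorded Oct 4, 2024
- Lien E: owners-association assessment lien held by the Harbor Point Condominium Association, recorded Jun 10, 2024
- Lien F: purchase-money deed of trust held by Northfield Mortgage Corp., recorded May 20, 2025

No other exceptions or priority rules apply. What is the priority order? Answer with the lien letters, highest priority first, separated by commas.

C, E, A, D, B, F

Effective dates: A is treated as recorded Jun 6, 2024, the work-commencement date; F was recorded within the 45-day window, so its effective date is the deed date Apr 8, 2025.
By effective date, earliest first: A (Jun 6, 2024), E (Jun 10, 2024), C (Jun 24, 2024), D (Oct 4, 2024), B (Dec 23, 2024), F (Apr 8, 2025).
A is senior to C before the subordination, so the two trade places.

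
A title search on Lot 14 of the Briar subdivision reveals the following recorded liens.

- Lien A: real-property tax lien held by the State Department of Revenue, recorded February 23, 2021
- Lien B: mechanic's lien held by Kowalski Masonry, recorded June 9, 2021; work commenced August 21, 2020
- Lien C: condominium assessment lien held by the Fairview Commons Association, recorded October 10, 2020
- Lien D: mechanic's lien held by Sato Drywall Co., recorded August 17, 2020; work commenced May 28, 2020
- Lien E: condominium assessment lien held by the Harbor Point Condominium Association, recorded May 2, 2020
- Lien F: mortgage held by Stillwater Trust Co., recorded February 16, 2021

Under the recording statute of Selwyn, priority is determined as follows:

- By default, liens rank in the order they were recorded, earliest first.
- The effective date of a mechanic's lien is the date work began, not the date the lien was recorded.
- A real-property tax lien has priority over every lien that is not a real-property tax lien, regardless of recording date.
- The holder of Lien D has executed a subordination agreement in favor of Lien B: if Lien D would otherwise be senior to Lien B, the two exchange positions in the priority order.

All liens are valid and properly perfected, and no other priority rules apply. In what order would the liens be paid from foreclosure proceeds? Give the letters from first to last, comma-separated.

A, E, B, D, C, F

Adjusting effective dates: B's effective date is August 21, 2020, when work began; D's effective date is May 28, 2020, when work began.
A, as a real-property tax lien, has superpriority and ranks first.
The other liens, earliest effective date first: E (May 2, 2020), D (May 28, 2020), B (August 21, 2020), C (October 10, 2020), F (February 16, 2021).
Because D would otherwise rank above B, the subordination swaps them.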